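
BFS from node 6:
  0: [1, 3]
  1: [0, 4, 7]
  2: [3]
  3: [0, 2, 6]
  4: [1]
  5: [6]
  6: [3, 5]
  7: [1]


Visit 6, enqueue [3, 5]
Visit 3, enqueue [0, 2]
Visit 5, enqueue []
Visit 0, enqueue [1]
Visit 2, enqueue []
Visit 1, enqueue [4, 7]
Visit 4, enqueue []
Visit 7, enqueue []

BFS order: [6, 3, 5, 0, 2, 1, 4, 7]


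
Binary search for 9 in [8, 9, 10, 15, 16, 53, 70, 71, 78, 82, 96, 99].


Step 1: lo=0, hi=11, mid=5, val=53
Step 2: lo=0, hi=4, mid=2, val=10
Step 3: lo=0, hi=1, mid=0, val=8
Step 4: lo=1, hi=1, mid=1, val=9

Found at index 1


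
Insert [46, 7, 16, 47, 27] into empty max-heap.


Insert 46: [46]
Insert 7: [46, 7]
Insert 16: [46, 7, 16]
Insert 47: [47, 46, 16, 7]
Insert 27: [47, 46, 16, 7, 27]

Final heap: [47, 46, 16, 7, 27]


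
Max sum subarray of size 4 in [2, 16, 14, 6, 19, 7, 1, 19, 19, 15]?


[0:4]: 38
[1:5]: 55
[2:6]: 46
[3:7]: 33
[4:8]: 46
[5:9]: 46
[6:10]: 54

Max: 55 at [1:5]


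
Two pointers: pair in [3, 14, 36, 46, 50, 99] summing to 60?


lo=0(3)+hi=5(99)=102
lo=0(3)+hi=4(50)=53
lo=1(14)+hi=4(50)=64
lo=1(14)+hi=3(46)=60

Yes: 14+46=60


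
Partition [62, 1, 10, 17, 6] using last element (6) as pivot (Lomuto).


Pivot: 6
  1 <= 6: swap -> [1, 62, 10, 17, 6]
Place pivot at 1: [1, 6, 10, 17, 62]

Partitioned: [1, 6, 10, 17, 62]


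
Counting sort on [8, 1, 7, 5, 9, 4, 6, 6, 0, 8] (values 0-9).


Input: [8, 1, 7, 5, 9, 4, 6, 6, 0, 8]
Counts: [1, 1, 0, 0, 1, 1, 2, 1, 2, 1]

Sorted: [0, 1, 4, 5, 6, 6, 7, 8, 8, 9]


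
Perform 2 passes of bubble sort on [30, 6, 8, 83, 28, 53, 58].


Initial: [30, 6, 8, 83, 28, 53, 58]
Pass 1: [6, 8, 30, 28, 53, 58, 83] (5 swaps)
Pass 2: [6, 8, 28, 30, 53, 58, 83] (1 swaps)

After 2 passes: [6, 8, 28, 30, 53, 58, 83]


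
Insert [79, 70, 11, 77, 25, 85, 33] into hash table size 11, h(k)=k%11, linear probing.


Insert 79: h=2 -> slot 2
Insert 70: h=4 -> slot 4
Insert 11: h=0 -> slot 0
Insert 77: h=0, 1 probes -> slot 1
Insert 25: h=3 -> slot 3
Insert 85: h=8 -> slot 8
Insert 33: h=0, 5 probes -> slot 5

Table: [11, 77, 79, 25, 70, 33, None, None, 85, None, None]


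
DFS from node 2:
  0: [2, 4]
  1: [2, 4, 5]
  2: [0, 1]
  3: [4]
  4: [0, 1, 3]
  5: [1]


Visit 2, push [1, 0]
Visit 0, push [4]
Visit 4, push [3, 1]
Visit 1, push [5]
Visit 5, push []
Visit 3, push []

DFS order: [2, 0, 4, 1, 5, 3]


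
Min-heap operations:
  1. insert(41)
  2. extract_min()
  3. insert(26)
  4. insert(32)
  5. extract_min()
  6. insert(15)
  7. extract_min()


insert(41) -> [41]
extract_min()->41, []
insert(26) -> [26]
insert(32) -> [26, 32]
extract_min()->26, [32]
insert(15) -> [15, 32]
extract_min()->15, [32]

Final heap: [32]


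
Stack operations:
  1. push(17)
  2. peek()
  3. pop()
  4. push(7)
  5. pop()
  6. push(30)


push(17) -> [17]
peek()->17
pop()->17, []
push(7) -> [7]
pop()->7, []
push(30) -> [30]

Final stack: [30]


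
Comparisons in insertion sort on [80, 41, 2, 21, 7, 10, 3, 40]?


Algorithm: insertion sort
Input: [80, 41, 2, 21, 7, 10, 3, 40]
Sorted: [2, 3, 7, 10, 21, 40, 41, 80]

23


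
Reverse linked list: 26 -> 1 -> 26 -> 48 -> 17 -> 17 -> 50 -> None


Step 1: curr=26, set curr.next=prev(None) | reversed so far: 26
Step 2: curr=1, set curr.next=prev(26) | reversed so far: 1 -> 26
Step 3: curr=26, set curr.next=prev(1) | reversed so far: 26 -> 1 -> 26
Step 4: curr=48, set curr.next=prev(26) | reversed so far: 48 -> 26 -> 1 -> 26
Step 5: curr=17, set curr.next=prev(48) | reversed so far: 17 -> 48 -> 26 -> 1 -> 26
Step 6: curr=17, set curr.next=prev(17) | reversed so far: 17 -> 17 -> 48 -> 26 -> 1 -> 26
Step 7: curr=50, set curr.next=prev(17) | reversed so far: 50 -> 17 -> 17 -> 48 -> 26 -> 1 -> 26

50 -> 17 -> 17 -> 48 -> 26 -> 1 -> 26 -> None


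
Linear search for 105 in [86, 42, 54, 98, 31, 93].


i=0: 86!=105
i=1: 42!=105
i=2: 54!=105
i=3: 98!=105
i=4: 31!=105
i=5: 93!=105

Not found, 6 comps


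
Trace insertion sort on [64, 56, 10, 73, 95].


Initial: [64, 56, 10, 73, 95]
Insert 56: [56, 64, 10, 73, 95]
Insert 10: [10, 56, 64, 73, 95]
Insert 73: [10, 56, 64, 73, 95]
Insert 95: [10, 56, 64, 73, 95]

Sorted: [10, 56, 64, 73, 95]


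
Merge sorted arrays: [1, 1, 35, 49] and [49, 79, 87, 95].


Take 1 from A
Take 1 from A
Take 35 from A
Take 49 from A

Merged: [1, 1, 35, 49, 49, 79, 87, 95]


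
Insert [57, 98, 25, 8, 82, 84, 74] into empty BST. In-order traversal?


Insert 57: root
Insert 98: R from 57
Insert 25: L from 57
Insert 8: L from 57 -> L from 25
Insert 82: R from 57 -> L from 98
Insert 84: R from 57 -> L from 98 -> R from 82
Insert 74: R from 57 -> L from 98 -> L from 82

In-order: [8, 25, 57, 74, 82, 84, 98]


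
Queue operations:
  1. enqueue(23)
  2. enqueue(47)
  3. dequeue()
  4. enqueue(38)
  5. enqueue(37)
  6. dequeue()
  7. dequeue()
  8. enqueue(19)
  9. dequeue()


enqueue(23) -> [23]
enqueue(47) -> [23, 47]
dequeue()->23, [47]
enqueue(38) -> [47, 38]
enqueue(37) -> [47, 38, 37]
dequeue()->47, [38, 37]
dequeue()->38, [37]
enqueue(19) -> [37, 19]
dequeue()->37, [19]

Final queue: [19]


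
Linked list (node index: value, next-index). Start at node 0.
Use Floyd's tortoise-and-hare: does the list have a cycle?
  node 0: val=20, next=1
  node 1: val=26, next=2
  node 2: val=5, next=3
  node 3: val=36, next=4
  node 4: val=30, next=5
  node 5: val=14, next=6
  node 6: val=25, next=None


Floyd's tortoise (slow, +1) and hare (fast, +2):
  init: slow=0, fast=0
  step 1: slow=1, fast=2
  step 2: slow=2, fast=4
  step 3: slow=3, fast=6
  step 4: fast -> None, no cycle

Cycle: no


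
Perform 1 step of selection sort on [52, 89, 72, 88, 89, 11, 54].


Initial: [52, 89, 72, 88, 89, 11, 54]
Step 1: min=11 at 5
  Swap: [11, 89, 72, 88, 89, 52, 54]

After 1 step: [11, 89, 72, 88, 89, 52, 54]


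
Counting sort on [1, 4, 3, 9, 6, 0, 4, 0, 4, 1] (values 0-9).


Input: [1, 4, 3, 9, 6, 0, 4, 0, 4, 1]
Counts: [2, 2, 0, 1, 3, 0, 1, 0, 0, 1]

Sorted: [0, 0, 1, 1, 3, 4, 4, 4, 6, 9]


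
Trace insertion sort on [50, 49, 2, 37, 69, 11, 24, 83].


Initial: [50, 49, 2, 37, 69, 11, 24, 83]
Insert 49: [49, 50, 2, 37, 69, 11, 24, 83]
Insert 2: [2, 49, 50, 37, 69, 11, 24, 83]
Insert 37: [2, 37, 49, 50, 69, 11, 24, 83]
Insert 69: [2, 37, 49, 50, 69, 11, 24, 83]
Insert 11: [2, 11, 37, 49, 50, 69, 24, 83]
Insert 24: [2, 11, 24, 37, 49, 50, 69, 83]
Insert 83: [2, 11, 24, 37, 49, 50, 69, 83]

Sorted: [2, 11, 24, 37, 49, 50, 69, 83]


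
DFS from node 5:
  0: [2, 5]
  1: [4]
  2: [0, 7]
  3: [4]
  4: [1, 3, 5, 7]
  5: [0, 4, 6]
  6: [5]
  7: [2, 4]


Visit 5, push [6, 4, 0]
Visit 0, push [2]
Visit 2, push [7]
Visit 7, push [4]
Visit 4, push [3, 1]
Visit 1, push []
Visit 3, push []
Visit 6, push []

DFS order: [5, 0, 2, 7, 4, 1, 3, 6]


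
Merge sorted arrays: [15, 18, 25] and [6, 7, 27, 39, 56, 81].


Take 6 from B
Take 7 from B
Take 15 from A
Take 18 from A
Take 25 from A

Merged: [6, 7, 15, 18, 25, 27, 39, 56, 81]


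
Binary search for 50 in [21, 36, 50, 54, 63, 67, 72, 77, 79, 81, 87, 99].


Step 1: lo=0, hi=11, mid=5, val=67
Step 2: lo=0, hi=4, mid=2, val=50

Found at index 2


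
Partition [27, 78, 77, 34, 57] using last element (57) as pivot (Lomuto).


Pivot: 57
  27 <= 57: advance i (no swap)
  34 <= 57: swap -> [27, 34, 77, 78, 57]
Place pivot at 2: [27, 34, 57, 78, 77]

Partitioned: [27, 34, 57, 78, 77]


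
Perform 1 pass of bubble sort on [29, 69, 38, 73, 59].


Initial: [29, 69, 38, 73, 59]
Pass 1: [29, 38, 69, 59, 73] (2 swaps)

After 1 pass: [29, 38, 69, 59, 73]


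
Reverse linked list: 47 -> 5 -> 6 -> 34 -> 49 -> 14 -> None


Step 1: curr=47, set curr.next=prev(None) | reversed so far: 47
Step 2: curr=5, set curr.next=prev(47) | reversed so far: 5 -> 47
Step 3: curr=6, set curr.next=prev(5) | reversed so far: 6 -> 5 -> 47
Step 4: curr=34, set curr.next=prev(6) | reversed so far: 34 -> 6 -> 5 -> 47
Step 5: curr=49, set curr.next=prev(34) | reversed so far: 49 -> 34 -> 6 -> 5 -> 47
Step 6: curr=14, set curr.next=prev(49) | reversed so far: 14 -> 49 -> 34 -> 6 -> 5 -> 47

14 -> 49 -> 34 -> 6 -> 5 -> 47 -> None


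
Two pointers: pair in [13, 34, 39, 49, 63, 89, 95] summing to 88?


lo=0(13)+hi=6(95)=108
lo=0(13)+hi=5(89)=102
lo=0(13)+hi=4(63)=76
lo=1(34)+hi=4(63)=97
lo=1(34)+hi=3(49)=83
lo=2(39)+hi=3(49)=88

Yes: 39+49=88


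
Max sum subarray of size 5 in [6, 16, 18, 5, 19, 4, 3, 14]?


[0:5]: 64
[1:6]: 62
[2:7]: 49
[3:8]: 45

Max: 64 at [0:5]


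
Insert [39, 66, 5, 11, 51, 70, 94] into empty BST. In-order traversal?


Insert 39: root
Insert 66: R from 39
Insert 5: L from 39
Insert 11: L from 39 -> R from 5
Insert 51: R from 39 -> L from 66
Insert 70: R from 39 -> R from 66
Insert 94: R from 39 -> R from 66 -> R from 70

In-order: [5, 11, 39, 51, 66, 70, 94]


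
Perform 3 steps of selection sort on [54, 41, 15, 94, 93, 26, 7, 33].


Initial: [54, 41, 15, 94, 93, 26, 7, 33]
Step 1: min=7 at 6
  Swap: [7, 41, 15, 94, 93, 26, 54, 33]
Step 2: min=15 at 2
  Swap: [7, 15, 41, 94, 93, 26, 54, 33]
Step 3: min=26 at 5
  Swap: [7, 15, 26, 94, 93, 41, 54, 33]

After 3 steps: [7, 15, 26, 94, 93, 41, 54, 33]


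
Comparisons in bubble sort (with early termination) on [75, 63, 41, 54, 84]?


Algorithm: bubble sort (with early termination)
Input: [75, 63, 41, 54, 84]
Sorted: [41, 54, 63, 75, 84]

9


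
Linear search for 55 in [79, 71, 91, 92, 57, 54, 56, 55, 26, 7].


i=0: 79!=55
i=1: 71!=55
i=2: 91!=55
i=3: 92!=55
i=4: 57!=55
i=5: 54!=55
i=6: 56!=55
i=7: 55==55 found!

Found at 7, 8 comps


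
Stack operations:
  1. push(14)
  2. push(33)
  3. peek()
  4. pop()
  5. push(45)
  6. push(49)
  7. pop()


push(14) -> [14]
push(33) -> [14, 33]
peek()->33
pop()->33, [14]
push(45) -> [14, 45]
push(49) -> [14, 45, 49]
pop()->49, [14, 45]

Final stack: [14, 45]


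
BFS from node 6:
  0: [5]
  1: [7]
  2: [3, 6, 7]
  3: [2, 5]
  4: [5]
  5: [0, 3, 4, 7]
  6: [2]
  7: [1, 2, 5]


Visit 6, enqueue [2]
Visit 2, enqueue [3, 7]
Visit 3, enqueue [5]
Visit 7, enqueue [1]
Visit 5, enqueue [0, 4]
Visit 1, enqueue []
Visit 0, enqueue []
Visit 4, enqueue []

BFS order: [6, 2, 3, 7, 5, 1, 0, 4]


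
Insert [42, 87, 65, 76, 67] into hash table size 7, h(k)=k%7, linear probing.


Insert 42: h=0 -> slot 0
Insert 87: h=3 -> slot 3
Insert 65: h=2 -> slot 2
Insert 76: h=6 -> slot 6
Insert 67: h=4 -> slot 4

Table: [42, None, 65, 87, 67, None, 76]


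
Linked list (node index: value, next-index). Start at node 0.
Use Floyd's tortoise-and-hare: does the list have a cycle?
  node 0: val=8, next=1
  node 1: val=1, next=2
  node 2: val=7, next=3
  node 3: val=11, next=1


Floyd's tortoise (slow, +1) and hare (fast, +2):
  init: slow=0, fast=0
  step 1: slow=1, fast=2
  step 2: slow=2, fast=1
  step 3: slow=3, fast=3
  slow == fast at node 3: cycle detected

Cycle: yes


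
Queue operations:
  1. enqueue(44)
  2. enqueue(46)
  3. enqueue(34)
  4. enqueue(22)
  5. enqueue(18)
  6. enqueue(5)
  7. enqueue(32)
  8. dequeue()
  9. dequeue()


enqueue(44) -> [44]
enqueue(46) -> [44, 46]
enqueue(34) -> [44, 46, 34]
enqueue(22) -> [44, 46, 34, 22]
enqueue(18) -> [44, 46, 34, 22, 18]
enqueue(5) -> [44, 46, 34, 22, 18, 5]
enqueue(32) -> [44, 46, 34, 22, 18, 5, 32]
dequeue()->44, [46, 34, 22, 18, 5, 32]
dequeue()->46, [34, 22, 18, 5, 32]

Final queue: [34, 22, 18, 5, 32]


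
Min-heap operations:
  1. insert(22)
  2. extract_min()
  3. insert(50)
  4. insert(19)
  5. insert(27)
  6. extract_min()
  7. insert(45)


insert(22) -> [22]
extract_min()->22, []
insert(50) -> [50]
insert(19) -> [19, 50]
insert(27) -> [19, 50, 27]
extract_min()->19, [27, 50]
insert(45) -> [27, 50, 45]

Final heap: [27, 50, 45]


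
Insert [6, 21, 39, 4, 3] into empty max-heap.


Insert 6: [6]
Insert 21: [21, 6]
Insert 39: [39, 6, 21]
Insert 4: [39, 6, 21, 4]
Insert 3: [39, 6, 21, 4, 3]

Final heap: [39, 6, 21, 4, 3]


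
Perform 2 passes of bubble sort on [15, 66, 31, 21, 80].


Initial: [15, 66, 31, 21, 80]
Pass 1: [15, 31, 21, 66, 80] (2 swaps)
Pass 2: [15, 21, 31, 66, 80] (1 swaps)

After 2 passes: [15, 21, 31, 66, 80]


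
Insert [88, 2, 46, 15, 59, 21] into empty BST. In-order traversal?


Insert 88: root
Insert 2: L from 88
Insert 46: L from 88 -> R from 2
Insert 15: L from 88 -> R from 2 -> L from 46
Insert 59: L from 88 -> R from 2 -> R from 46
Insert 21: L from 88 -> R from 2 -> L from 46 -> R from 15

In-order: [2, 15, 21, 46, 59, 88]


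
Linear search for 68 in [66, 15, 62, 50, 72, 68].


i=0: 66!=68
i=1: 15!=68
i=2: 62!=68
i=3: 50!=68
i=4: 72!=68
i=5: 68==68 found!

Found at 5, 6 comps


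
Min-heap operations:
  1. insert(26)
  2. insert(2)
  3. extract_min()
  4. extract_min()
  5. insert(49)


insert(26) -> [26]
insert(2) -> [2, 26]
extract_min()->2, [26]
extract_min()->26, []
insert(49) -> [49]

Final heap: [49]


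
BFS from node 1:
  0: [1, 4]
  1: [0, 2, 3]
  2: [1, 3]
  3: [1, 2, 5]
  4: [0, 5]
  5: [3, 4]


Visit 1, enqueue [0, 2, 3]
Visit 0, enqueue [4]
Visit 2, enqueue []
Visit 3, enqueue [5]
Visit 4, enqueue []
Visit 5, enqueue []

BFS order: [1, 0, 2, 3, 4, 5]


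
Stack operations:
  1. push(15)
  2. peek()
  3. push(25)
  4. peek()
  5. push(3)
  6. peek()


push(15) -> [15]
peek()->15
push(25) -> [15, 25]
peek()->25
push(3) -> [15, 25, 3]
peek()->3

Final stack: [15, 25, 3]


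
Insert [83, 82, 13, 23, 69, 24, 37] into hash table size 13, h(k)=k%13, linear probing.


Insert 83: h=5 -> slot 5
Insert 82: h=4 -> slot 4
Insert 13: h=0 -> slot 0
Insert 23: h=10 -> slot 10
Insert 69: h=4, 2 probes -> slot 6
Insert 24: h=11 -> slot 11
Insert 37: h=11, 1 probes -> slot 12

Table: [13, None, None, None, 82, 83, 69, None, None, None, 23, 24, 37]


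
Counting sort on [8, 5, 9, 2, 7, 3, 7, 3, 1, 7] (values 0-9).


Input: [8, 5, 9, 2, 7, 3, 7, 3, 1, 7]
Counts: [0, 1, 1, 2, 0, 1, 0, 3, 1, 1]

Sorted: [1, 2, 3, 3, 5, 7, 7, 7, 8, 9]


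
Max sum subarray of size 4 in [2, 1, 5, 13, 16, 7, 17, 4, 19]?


[0:4]: 21
[1:5]: 35
[2:6]: 41
[3:7]: 53
[4:8]: 44
[5:9]: 47

Max: 53 at [3:7]


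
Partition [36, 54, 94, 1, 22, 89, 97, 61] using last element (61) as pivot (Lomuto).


Pivot: 61
  36 <= 61: advance i (no swap)
  54 <= 61: advance i (no swap)
  1 <= 61: swap -> [36, 54, 1, 94, 22, 89, 97, 61]
  22 <= 61: swap -> [36, 54, 1, 22, 94, 89, 97, 61]
Place pivot at 4: [36, 54, 1, 22, 61, 89, 97, 94]

Partitioned: [36, 54, 1, 22, 61, 89, 97, 94]


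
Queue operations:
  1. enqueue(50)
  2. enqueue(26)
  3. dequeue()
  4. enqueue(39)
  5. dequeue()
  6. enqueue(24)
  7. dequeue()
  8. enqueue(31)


enqueue(50) -> [50]
enqueue(26) -> [50, 26]
dequeue()->50, [26]
enqueue(39) -> [26, 39]
dequeue()->26, [39]
enqueue(24) -> [39, 24]
dequeue()->39, [24]
enqueue(31) -> [24, 31]

Final queue: [24, 31]


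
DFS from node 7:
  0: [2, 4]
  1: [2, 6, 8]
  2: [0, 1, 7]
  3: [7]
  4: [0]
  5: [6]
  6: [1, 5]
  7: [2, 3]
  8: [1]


Visit 7, push [3, 2]
Visit 2, push [1, 0]
Visit 0, push [4]
Visit 4, push []
Visit 1, push [8, 6]
Visit 6, push [5]
Visit 5, push []
Visit 8, push []
Visit 3, push []

DFS order: [7, 2, 0, 4, 1, 6, 5, 8, 3]


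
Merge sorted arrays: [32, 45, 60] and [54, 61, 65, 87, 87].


Take 32 from A
Take 45 from A
Take 54 from B
Take 60 from A

Merged: [32, 45, 54, 60, 61, 65, 87, 87]


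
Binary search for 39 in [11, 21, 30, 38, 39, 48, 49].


Step 1: lo=0, hi=6, mid=3, val=38
Step 2: lo=4, hi=6, mid=5, val=48
Step 3: lo=4, hi=4, mid=4, val=39

Found at index 4


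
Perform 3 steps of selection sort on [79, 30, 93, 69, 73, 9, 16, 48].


Initial: [79, 30, 93, 69, 73, 9, 16, 48]
Step 1: min=9 at 5
  Swap: [9, 30, 93, 69, 73, 79, 16, 48]
Step 2: min=16 at 6
  Swap: [9, 16, 93, 69, 73, 79, 30, 48]
Step 3: min=30 at 6
  Swap: [9, 16, 30, 69, 73, 79, 93, 48]

After 3 steps: [9, 16, 30, 69, 73, 79, 93, 48]


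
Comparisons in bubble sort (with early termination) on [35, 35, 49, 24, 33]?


Algorithm: bubble sort (with early termination)
Input: [35, 35, 49, 24, 33]
Sorted: [24, 33, 35, 35, 49]

10


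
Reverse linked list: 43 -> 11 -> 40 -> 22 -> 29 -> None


Step 1: curr=43, set curr.next=prev(None) | reversed so far: 43
Step 2: curr=11, set curr.next=prev(43) | reversed so far: 11 -> 43
Step 3: curr=40, set curr.next=prev(11) | reversed so far: 40 -> 11 -> 43
Step 4: curr=22, set curr.next=prev(40) | reversed so far: 22 -> 40 -> 11 -> 43
Step 5: curr=29, set curr.next=prev(22) | reversed so far: 29 -> 22 -> 40 -> 11 -> 43

29 -> 22 -> 40 -> 11 -> 43 -> None


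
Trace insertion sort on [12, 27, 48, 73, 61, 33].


Initial: [12, 27, 48, 73, 61, 33]
Insert 27: [12, 27, 48, 73, 61, 33]
Insert 48: [12, 27, 48, 73, 61, 33]
Insert 73: [12, 27, 48, 73, 61, 33]
Insert 61: [12, 27, 48, 61, 73, 33]
Insert 33: [12, 27, 33, 48, 61, 73]

Sorted: [12, 27, 33, 48, 61, 73]


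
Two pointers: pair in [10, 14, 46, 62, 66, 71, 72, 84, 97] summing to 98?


lo=0(10)+hi=8(97)=107
lo=0(10)+hi=7(84)=94
lo=1(14)+hi=7(84)=98

Yes: 14+84=98


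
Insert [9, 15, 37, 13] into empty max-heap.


Insert 9: [9]
Insert 15: [15, 9]
Insert 37: [37, 9, 15]
Insert 13: [37, 13, 15, 9]

Final heap: [37, 13, 15, 9]


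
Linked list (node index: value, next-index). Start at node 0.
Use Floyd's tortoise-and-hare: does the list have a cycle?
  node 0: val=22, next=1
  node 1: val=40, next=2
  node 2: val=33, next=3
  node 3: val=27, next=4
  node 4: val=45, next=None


Floyd's tortoise (slow, +1) and hare (fast, +2):
  init: slow=0, fast=0
  step 1: slow=1, fast=2
  step 2: slow=2, fast=4
  step 3: fast -> None, no cycle

Cycle: no


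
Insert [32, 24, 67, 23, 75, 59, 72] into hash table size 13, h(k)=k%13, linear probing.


Insert 32: h=6 -> slot 6
Insert 24: h=11 -> slot 11
Insert 67: h=2 -> slot 2
Insert 23: h=10 -> slot 10
Insert 75: h=10, 2 probes -> slot 12
Insert 59: h=7 -> slot 7
Insert 72: h=7, 1 probes -> slot 8

Table: [None, None, 67, None, None, None, 32, 59, 72, None, 23, 24, 75]


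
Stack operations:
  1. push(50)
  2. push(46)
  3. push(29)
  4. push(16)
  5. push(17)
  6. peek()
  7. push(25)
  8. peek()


push(50) -> [50]
push(46) -> [50, 46]
push(29) -> [50, 46, 29]
push(16) -> [50, 46, 29, 16]
push(17) -> [50, 46, 29, 16, 17]
peek()->17
push(25) -> [50, 46, 29, 16, 17, 25]
peek()->25

Final stack: [50, 46, 29, 16, 17, 25]


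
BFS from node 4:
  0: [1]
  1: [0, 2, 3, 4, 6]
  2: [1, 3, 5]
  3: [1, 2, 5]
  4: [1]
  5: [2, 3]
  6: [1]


Visit 4, enqueue [1]
Visit 1, enqueue [0, 2, 3, 6]
Visit 0, enqueue []
Visit 2, enqueue [5]
Visit 3, enqueue []
Visit 6, enqueue []
Visit 5, enqueue []

BFS order: [4, 1, 0, 2, 3, 6, 5]


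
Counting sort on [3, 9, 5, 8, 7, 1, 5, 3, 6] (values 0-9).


Input: [3, 9, 5, 8, 7, 1, 5, 3, 6]
Counts: [0, 1, 0, 2, 0, 2, 1, 1, 1, 1]

Sorted: [1, 3, 3, 5, 5, 6, 7, 8, 9]


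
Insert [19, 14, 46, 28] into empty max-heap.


Insert 19: [19]
Insert 14: [19, 14]
Insert 46: [46, 14, 19]
Insert 28: [46, 28, 19, 14]

Final heap: [46, 28, 19, 14]


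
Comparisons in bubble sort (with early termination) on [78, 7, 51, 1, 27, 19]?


Algorithm: bubble sort (with early termination)
Input: [78, 7, 51, 1, 27, 19]
Sorted: [1, 7, 19, 27, 51, 78]

14


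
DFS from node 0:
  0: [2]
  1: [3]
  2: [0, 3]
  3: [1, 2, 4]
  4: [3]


Visit 0, push [2]
Visit 2, push [3]
Visit 3, push [4, 1]
Visit 1, push []
Visit 4, push []

DFS order: [0, 2, 3, 1, 4]


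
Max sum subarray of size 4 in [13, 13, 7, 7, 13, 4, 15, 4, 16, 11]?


[0:4]: 40
[1:5]: 40
[2:6]: 31
[3:7]: 39
[4:8]: 36
[5:9]: 39
[6:10]: 46

Max: 46 at [6:10]


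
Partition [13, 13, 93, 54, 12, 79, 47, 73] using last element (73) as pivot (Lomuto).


Pivot: 73
  13 <= 73: advance i (no swap)
  13 <= 73: advance i (no swap)
  54 <= 73: swap -> [13, 13, 54, 93, 12, 79, 47, 73]
  12 <= 73: swap -> [13, 13, 54, 12, 93, 79, 47, 73]
  47 <= 73: swap -> [13, 13, 54, 12, 47, 79, 93, 73]
Place pivot at 5: [13, 13, 54, 12, 47, 73, 93, 79]

Partitioned: [13, 13, 54, 12, 47, 73, 93, 79]


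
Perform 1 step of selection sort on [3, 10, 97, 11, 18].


Initial: [3, 10, 97, 11, 18]
Step 1: min=3 at 0
  Swap: [3, 10, 97, 11, 18]

After 1 step: [3, 10, 97, 11, 18]


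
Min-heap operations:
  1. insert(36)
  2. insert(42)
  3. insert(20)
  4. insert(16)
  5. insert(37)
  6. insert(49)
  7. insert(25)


insert(36) -> [36]
insert(42) -> [36, 42]
insert(20) -> [20, 42, 36]
insert(16) -> [16, 20, 36, 42]
insert(37) -> [16, 20, 36, 42, 37]
insert(49) -> [16, 20, 36, 42, 37, 49]
insert(25) -> [16, 20, 25, 42, 37, 49, 36]

Final heap: [16, 20, 25, 42, 37, 49, 36]


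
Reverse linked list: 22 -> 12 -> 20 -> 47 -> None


Step 1: curr=22, set curr.next=prev(None) | reversed so far: 22
Step 2: curr=12, set curr.next=prev(22) | reversed so far: 12 -> 22
Step 3: curr=20, set curr.next=prev(12) | reversed so far: 20 -> 12 -> 22
Step 4: curr=47, set curr.next=prev(20) | reversed so far: 47 -> 20 -> 12 -> 22

47 -> 20 -> 12 -> 22 -> None


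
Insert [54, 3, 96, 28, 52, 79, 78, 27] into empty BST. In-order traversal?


Insert 54: root
Insert 3: L from 54
Insert 96: R from 54
Insert 28: L from 54 -> R from 3
Insert 52: L from 54 -> R from 3 -> R from 28
Insert 79: R from 54 -> L from 96
Insert 78: R from 54 -> L from 96 -> L from 79
Insert 27: L from 54 -> R from 3 -> L from 28

In-order: [3, 27, 28, 52, 54, 78, 79, 96]


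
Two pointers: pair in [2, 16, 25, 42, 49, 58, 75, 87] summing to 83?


lo=0(2)+hi=7(87)=89
lo=0(2)+hi=6(75)=77
lo=1(16)+hi=6(75)=91
lo=1(16)+hi=5(58)=74
lo=2(25)+hi=5(58)=83

Yes: 25+58=83


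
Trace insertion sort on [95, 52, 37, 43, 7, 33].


Initial: [95, 52, 37, 43, 7, 33]
Insert 52: [52, 95, 37, 43, 7, 33]
Insert 37: [37, 52, 95, 43, 7, 33]
Insert 43: [37, 43, 52, 95, 7, 33]
Insert 7: [7, 37, 43, 52, 95, 33]
Insert 33: [7, 33, 37, 43, 52, 95]

Sorted: [7, 33, 37, 43, 52, 95]


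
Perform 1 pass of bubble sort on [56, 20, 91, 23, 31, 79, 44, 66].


Initial: [56, 20, 91, 23, 31, 79, 44, 66]
Pass 1: [20, 56, 23, 31, 79, 44, 66, 91] (6 swaps)

After 1 pass: [20, 56, 23, 31, 79, 44, 66, 91]


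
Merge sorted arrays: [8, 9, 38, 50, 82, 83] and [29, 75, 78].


Take 8 from A
Take 9 from A
Take 29 from B
Take 38 from A
Take 50 from A
Take 75 from B
Take 78 from B

Merged: [8, 9, 29, 38, 50, 75, 78, 82, 83]


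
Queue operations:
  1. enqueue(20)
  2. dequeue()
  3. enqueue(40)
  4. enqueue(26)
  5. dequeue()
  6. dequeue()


enqueue(20) -> [20]
dequeue()->20, []
enqueue(40) -> [40]
enqueue(26) -> [40, 26]
dequeue()->40, [26]
dequeue()->26, []

Final queue: []


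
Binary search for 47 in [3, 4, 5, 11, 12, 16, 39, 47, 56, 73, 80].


Step 1: lo=0, hi=10, mid=5, val=16
Step 2: lo=6, hi=10, mid=8, val=56
Step 3: lo=6, hi=7, mid=6, val=39
Step 4: lo=7, hi=7, mid=7, val=47

Found at index 7


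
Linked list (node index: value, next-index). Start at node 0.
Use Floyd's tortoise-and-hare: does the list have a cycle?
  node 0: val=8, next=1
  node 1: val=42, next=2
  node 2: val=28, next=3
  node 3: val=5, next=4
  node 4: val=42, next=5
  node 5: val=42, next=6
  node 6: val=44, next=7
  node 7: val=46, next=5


Floyd's tortoise (slow, +1) and hare (fast, +2):
  init: slow=0, fast=0
  step 1: slow=1, fast=2
  step 2: slow=2, fast=4
  step 3: slow=3, fast=6
  step 4: slow=4, fast=5
  step 5: slow=5, fast=7
  step 6: slow=6, fast=6
  slow == fast at node 6: cycle detected

Cycle: yes


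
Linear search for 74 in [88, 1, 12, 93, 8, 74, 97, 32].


i=0: 88!=74
i=1: 1!=74
i=2: 12!=74
i=3: 93!=74
i=4: 8!=74
i=5: 74==74 found!

Found at 5, 6 comps


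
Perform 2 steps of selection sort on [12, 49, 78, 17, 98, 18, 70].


Initial: [12, 49, 78, 17, 98, 18, 70]
Step 1: min=12 at 0
  Swap: [12, 49, 78, 17, 98, 18, 70]
Step 2: min=17 at 3
  Swap: [12, 17, 78, 49, 98, 18, 70]

After 2 steps: [12, 17, 78, 49, 98, 18, 70]


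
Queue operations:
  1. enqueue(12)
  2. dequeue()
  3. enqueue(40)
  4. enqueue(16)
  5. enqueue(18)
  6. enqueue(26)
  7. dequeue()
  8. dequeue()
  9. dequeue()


enqueue(12) -> [12]
dequeue()->12, []
enqueue(40) -> [40]
enqueue(16) -> [40, 16]
enqueue(18) -> [40, 16, 18]
enqueue(26) -> [40, 16, 18, 26]
dequeue()->40, [16, 18, 26]
dequeue()->16, [18, 26]
dequeue()->18, [26]

Final queue: [26]


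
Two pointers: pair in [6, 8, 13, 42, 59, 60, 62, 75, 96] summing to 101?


lo=0(6)+hi=8(96)=102
lo=0(6)+hi=7(75)=81
lo=1(8)+hi=7(75)=83
lo=2(13)+hi=7(75)=88
lo=3(42)+hi=7(75)=117
lo=3(42)+hi=6(62)=104
lo=3(42)+hi=5(60)=102
lo=3(42)+hi=4(59)=101

Yes: 42+59=101


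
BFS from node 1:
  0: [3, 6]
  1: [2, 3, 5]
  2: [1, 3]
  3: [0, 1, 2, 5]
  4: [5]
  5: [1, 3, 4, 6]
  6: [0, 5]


Visit 1, enqueue [2, 3, 5]
Visit 2, enqueue []
Visit 3, enqueue [0]
Visit 5, enqueue [4, 6]
Visit 0, enqueue []
Visit 4, enqueue []
Visit 6, enqueue []

BFS order: [1, 2, 3, 5, 0, 4, 6]


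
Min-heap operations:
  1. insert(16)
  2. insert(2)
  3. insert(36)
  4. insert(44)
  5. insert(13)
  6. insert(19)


insert(16) -> [16]
insert(2) -> [2, 16]
insert(36) -> [2, 16, 36]
insert(44) -> [2, 16, 36, 44]
insert(13) -> [2, 13, 36, 44, 16]
insert(19) -> [2, 13, 19, 44, 16, 36]

Final heap: [2, 13, 19, 44, 16, 36]


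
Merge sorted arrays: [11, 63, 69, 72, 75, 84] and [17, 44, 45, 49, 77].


Take 11 from A
Take 17 from B
Take 44 from B
Take 45 from B
Take 49 from B
Take 63 from A
Take 69 from A
Take 72 from A
Take 75 from A
Take 77 from B

Merged: [11, 17, 44, 45, 49, 63, 69, 72, 75, 77, 84]


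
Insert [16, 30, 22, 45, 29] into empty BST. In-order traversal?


Insert 16: root
Insert 30: R from 16
Insert 22: R from 16 -> L from 30
Insert 45: R from 16 -> R from 30
Insert 29: R from 16 -> L from 30 -> R from 22

In-order: [16, 22, 29, 30, 45]


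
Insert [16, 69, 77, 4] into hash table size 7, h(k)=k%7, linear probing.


Insert 16: h=2 -> slot 2
Insert 69: h=6 -> slot 6
Insert 77: h=0 -> slot 0
Insert 4: h=4 -> slot 4

Table: [77, None, 16, None, 4, None, 69]


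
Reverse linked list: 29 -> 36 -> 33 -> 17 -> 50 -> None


Step 1: curr=29, set curr.next=prev(None) | reversed so far: 29
Step 2: curr=36, set curr.next=prev(29) | reversed so far: 36 -> 29
Step 3: curr=33, set curr.next=prev(36) | reversed so far: 33 -> 36 -> 29
Step 4: curr=17, set curr.next=prev(33) | reversed so far: 17 -> 33 -> 36 -> 29
Step 5: curr=50, set curr.next=prev(17) | reversed so far: 50 -> 17 -> 33 -> 36 -> 29

50 -> 17 -> 33 -> 36 -> 29 -> None


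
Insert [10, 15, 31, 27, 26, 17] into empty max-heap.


Insert 10: [10]
Insert 15: [15, 10]
Insert 31: [31, 10, 15]
Insert 27: [31, 27, 15, 10]
Insert 26: [31, 27, 15, 10, 26]
Insert 17: [31, 27, 17, 10, 26, 15]

Final heap: [31, 27, 17, 10, 26, 15]


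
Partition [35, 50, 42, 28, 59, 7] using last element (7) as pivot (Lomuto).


Pivot: 7
Place pivot at 0: [7, 50, 42, 28, 59, 35]

Partitioned: [7, 50, 42, 28, 59, 35]


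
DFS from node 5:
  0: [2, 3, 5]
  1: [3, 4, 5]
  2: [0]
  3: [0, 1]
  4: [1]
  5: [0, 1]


Visit 5, push [1, 0]
Visit 0, push [3, 2]
Visit 2, push []
Visit 3, push [1]
Visit 1, push [4]
Visit 4, push []

DFS order: [5, 0, 2, 3, 1, 4]


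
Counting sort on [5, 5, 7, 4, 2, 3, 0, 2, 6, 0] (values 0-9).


Input: [5, 5, 7, 4, 2, 3, 0, 2, 6, 0]
Counts: [2, 0, 2, 1, 1, 2, 1, 1, 0, 0]

Sorted: [0, 0, 2, 2, 3, 4, 5, 5, 6, 7]


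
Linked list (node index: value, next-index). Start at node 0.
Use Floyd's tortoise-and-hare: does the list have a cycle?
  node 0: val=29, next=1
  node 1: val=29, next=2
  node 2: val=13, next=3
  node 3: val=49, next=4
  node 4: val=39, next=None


Floyd's tortoise (slow, +1) and hare (fast, +2):
  init: slow=0, fast=0
  step 1: slow=1, fast=2
  step 2: slow=2, fast=4
  step 3: fast -> None, no cycle

Cycle: no


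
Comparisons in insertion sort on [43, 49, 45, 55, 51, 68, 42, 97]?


Algorithm: insertion sort
Input: [43, 49, 45, 55, 51, 68, 42, 97]
Sorted: [42, 43, 45, 49, 51, 55, 68, 97]

14


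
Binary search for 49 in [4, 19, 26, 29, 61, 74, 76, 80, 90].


Step 1: lo=0, hi=8, mid=4, val=61
Step 2: lo=0, hi=3, mid=1, val=19
Step 3: lo=2, hi=3, mid=2, val=26
Step 4: lo=3, hi=3, mid=3, val=29

Not found


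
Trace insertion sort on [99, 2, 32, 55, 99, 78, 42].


Initial: [99, 2, 32, 55, 99, 78, 42]
Insert 2: [2, 99, 32, 55, 99, 78, 42]
Insert 32: [2, 32, 99, 55, 99, 78, 42]
Insert 55: [2, 32, 55, 99, 99, 78, 42]
Insert 99: [2, 32, 55, 99, 99, 78, 42]
Insert 78: [2, 32, 55, 78, 99, 99, 42]
Insert 42: [2, 32, 42, 55, 78, 99, 99]

Sorted: [2, 32, 42, 55, 78, 99, 99]


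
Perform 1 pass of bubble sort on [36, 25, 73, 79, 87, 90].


Initial: [36, 25, 73, 79, 87, 90]
Pass 1: [25, 36, 73, 79, 87, 90] (1 swaps)

After 1 pass: [25, 36, 73, 79, 87, 90]


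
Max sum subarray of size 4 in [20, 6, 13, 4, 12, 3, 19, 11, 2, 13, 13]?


[0:4]: 43
[1:5]: 35
[2:6]: 32
[3:7]: 38
[4:8]: 45
[5:9]: 35
[6:10]: 45
[7:11]: 39

Max: 45 at [4:8]


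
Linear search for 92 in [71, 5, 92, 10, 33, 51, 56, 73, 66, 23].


i=0: 71!=92
i=1: 5!=92
i=2: 92==92 found!

Found at 2, 3 comps


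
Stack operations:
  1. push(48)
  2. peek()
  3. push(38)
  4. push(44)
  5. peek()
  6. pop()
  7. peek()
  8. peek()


push(48) -> [48]
peek()->48
push(38) -> [48, 38]
push(44) -> [48, 38, 44]
peek()->44
pop()->44, [48, 38]
peek()->38
peek()->38

Final stack: [48, 38]


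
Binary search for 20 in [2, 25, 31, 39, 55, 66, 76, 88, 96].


Step 1: lo=0, hi=8, mid=4, val=55
Step 2: lo=0, hi=3, mid=1, val=25
Step 3: lo=0, hi=0, mid=0, val=2

Not found


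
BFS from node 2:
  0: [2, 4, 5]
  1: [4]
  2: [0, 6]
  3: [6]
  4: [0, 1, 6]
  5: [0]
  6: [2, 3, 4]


Visit 2, enqueue [0, 6]
Visit 0, enqueue [4, 5]
Visit 6, enqueue [3]
Visit 4, enqueue [1]
Visit 5, enqueue []
Visit 3, enqueue []
Visit 1, enqueue []

BFS order: [2, 0, 6, 4, 5, 3, 1]


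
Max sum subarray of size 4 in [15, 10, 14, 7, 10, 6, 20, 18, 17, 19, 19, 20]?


[0:4]: 46
[1:5]: 41
[2:6]: 37
[3:7]: 43
[4:8]: 54
[5:9]: 61
[6:10]: 74
[7:11]: 73
[8:12]: 75

Max: 75 at [8:12]


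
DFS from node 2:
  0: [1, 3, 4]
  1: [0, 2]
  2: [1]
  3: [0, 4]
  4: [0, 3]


Visit 2, push [1]
Visit 1, push [0]
Visit 0, push [4, 3]
Visit 3, push [4]
Visit 4, push []

DFS order: [2, 1, 0, 3, 4]


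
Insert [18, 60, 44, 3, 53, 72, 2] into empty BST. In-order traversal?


Insert 18: root
Insert 60: R from 18
Insert 44: R from 18 -> L from 60
Insert 3: L from 18
Insert 53: R from 18 -> L from 60 -> R from 44
Insert 72: R from 18 -> R from 60
Insert 2: L from 18 -> L from 3

In-order: [2, 3, 18, 44, 53, 60, 72]


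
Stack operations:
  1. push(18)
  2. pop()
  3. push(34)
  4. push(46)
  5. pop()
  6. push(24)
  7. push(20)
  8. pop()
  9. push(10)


push(18) -> [18]
pop()->18, []
push(34) -> [34]
push(46) -> [34, 46]
pop()->46, [34]
push(24) -> [34, 24]
push(20) -> [34, 24, 20]
pop()->20, [34, 24]
push(10) -> [34, 24, 10]

Final stack: [34, 24, 10]


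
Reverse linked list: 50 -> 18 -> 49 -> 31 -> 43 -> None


Step 1: curr=50, set curr.next=prev(None) | reversed so far: 50
Step 2: curr=18, set curr.next=prev(50) | reversed so far: 18 -> 50
Step 3: curr=49, set curr.next=prev(18) | reversed so far: 49 -> 18 -> 50
Step 4: curr=31, set curr.next=prev(49) | reversed so far: 31 -> 49 -> 18 -> 50
Step 5: curr=43, set curr.next=prev(31) | reversed so far: 43 -> 31 -> 49 -> 18 -> 50

43 -> 31 -> 49 -> 18 -> 50 -> None


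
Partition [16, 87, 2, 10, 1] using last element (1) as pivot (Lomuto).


Pivot: 1
Place pivot at 0: [1, 87, 2, 10, 16]

Partitioned: [1, 87, 2, 10, 16]


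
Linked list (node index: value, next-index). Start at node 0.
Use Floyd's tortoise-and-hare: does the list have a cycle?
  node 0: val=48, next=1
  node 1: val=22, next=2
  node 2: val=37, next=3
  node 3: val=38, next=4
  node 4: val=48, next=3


Floyd's tortoise (slow, +1) and hare (fast, +2):
  init: slow=0, fast=0
  step 1: slow=1, fast=2
  step 2: slow=2, fast=4
  step 3: slow=3, fast=4
  step 4: slow=4, fast=4
  slow == fast at node 4: cycle detected

Cycle: yes


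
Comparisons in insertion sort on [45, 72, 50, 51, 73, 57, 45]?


Algorithm: insertion sort
Input: [45, 72, 50, 51, 73, 57, 45]
Sorted: [45, 45, 50, 51, 57, 72, 73]

15


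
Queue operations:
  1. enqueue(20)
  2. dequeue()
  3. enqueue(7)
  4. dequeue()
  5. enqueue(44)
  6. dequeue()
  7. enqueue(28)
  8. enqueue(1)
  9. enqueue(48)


enqueue(20) -> [20]
dequeue()->20, []
enqueue(7) -> [7]
dequeue()->7, []
enqueue(44) -> [44]
dequeue()->44, []
enqueue(28) -> [28]
enqueue(1) -> [28, 1]
enqueue(48) -> [28, 1, 48]

Final queue: [28, 1, 48]


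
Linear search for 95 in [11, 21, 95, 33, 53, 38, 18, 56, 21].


i=0: 11!=95
i=1: 21!=95
i=2: 95==95 found!

Found at 2, 3 comps


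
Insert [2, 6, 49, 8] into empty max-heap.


Insert 2: [2]
Insert 6: [6, 2]
Insert 49: [49, 2, 6]
Insert 8: [49, 8, 6, 2]

Final heap: [49, 8, 6, 2]


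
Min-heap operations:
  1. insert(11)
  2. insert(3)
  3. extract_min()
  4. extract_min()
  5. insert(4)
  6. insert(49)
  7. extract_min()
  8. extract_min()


insert(11) -> [11]
insert(3) -> [3, 11]
extract_min()->3, [11]
extract_min()->11, []
insert(4) -> [4]
insert(49) -> [4, 49]
extract_min()->4, [49]
extract_min()->49, []

Final heap: []


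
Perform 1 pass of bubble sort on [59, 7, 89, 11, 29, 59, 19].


Initial: [59, 7, 89, 11, 29, 59, 19]
Pass 1: [7, 59, 11, 29, 59, 19, 89] (5 swaps)

After 1 pass: [7, 59, 11, 29, 59, 19, 89]


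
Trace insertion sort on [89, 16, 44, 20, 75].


Initial: [89, 16, 44, 20, 75]
Insert 16: [16, 89, 44, 20, 75]
Insert 44: [16, 44, 89, 20, 75]
Insert 20: [16, 20, 44, 89, 75]
Insert 75: [16, 20, 44, 75, 89]

Sorted: [16, 20, 44, 75, 89]


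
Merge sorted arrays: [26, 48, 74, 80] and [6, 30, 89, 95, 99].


Take 6 from B
Take 26 from A
Take 30 from B
Take 48 from A
Take 74 from A
Take 80 from A

Merged: [6, 26, 30, 48, 74, 80, 89, 95, 99]


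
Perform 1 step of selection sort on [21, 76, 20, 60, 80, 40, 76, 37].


Initial: [21, 76, 20, 60, 80, 40, 76, 37]
Step 1: min=20 at 2
  Swap: [20, 76, 21, 60, 80, 40, 76, 37]

After 1 step: [20, 76, 21, 60, 80, 40, 76, 37]


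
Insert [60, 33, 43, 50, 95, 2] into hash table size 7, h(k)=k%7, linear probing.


Insert 60: h=4 -> slot 4
Insert 33: h=5 -> slot 5
Insert 43: h=1 -> slot 1
Insert 50: h=1, 1 probes -> slot 2
Insert 95: h=4, 2 probes -> slot 6
Insert 2: h=2, 1 probes -> slot 3

Table: [None, 43, 50, 2, 60, 33, 95]


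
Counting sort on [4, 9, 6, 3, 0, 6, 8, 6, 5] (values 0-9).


Input: [4, 9, 6, 3, 0, 6, 8, 6, 5]
Counts: [1, 0, 0, 1, 1, 1, 3, 0, 1, 1]

Sorted: [0, 3, 4, 5, 6, 6, 6, 8, 9]


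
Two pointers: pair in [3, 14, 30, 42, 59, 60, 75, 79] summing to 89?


lo=0(3)+hi=7(79)=82
lo=1(14)+hi=7(79)=93
lo=1(14)+hi=6(75)=89

Yes: 14+75=89


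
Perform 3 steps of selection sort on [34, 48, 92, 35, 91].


Initial: [34, 48, 92, 35, 91]
Step 1: min=34 at 0
  Swap: [34, 48, 92, 35, 91]
Step 2: min=35 at 3
  Swap: [34, 35, 92, 48, 91]
Step 3: min=48 at 3
  Swap: [34, 35, 48, 92, 91]

After 3 steps: [34, 35, 48, 92, 91]


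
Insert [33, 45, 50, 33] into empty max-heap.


Insert 33: [33]
Insert 45: [45, 33]
Insert 50: [50, 33, 45]
Insert 33: [50, 33, 45, 33]

Final heap: [50, 33, 45, 33]


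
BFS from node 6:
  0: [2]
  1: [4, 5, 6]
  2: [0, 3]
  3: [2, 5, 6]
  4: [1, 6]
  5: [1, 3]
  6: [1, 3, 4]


Visit 6, enqueue [1, 3, 4]
Visit 1, enqueue [5]
Visit 3, enqueue [2]
Visit 4, enqueue []
Visit 5, enqueue []
Visit 2, enqueue [0]
Visit 0, enqueue []

BFS order: [6, 1, 3, 4, 5, 2, 0]


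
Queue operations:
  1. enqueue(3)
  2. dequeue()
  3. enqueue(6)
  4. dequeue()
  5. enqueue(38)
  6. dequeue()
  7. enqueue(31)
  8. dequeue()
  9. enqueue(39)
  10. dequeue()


enqueue(3) -> [3]
dequeue()->3, []
enqueue(6) -> [6]
dequeue()->6, []
enqueue(38) -> [38]
dequeue()->38, []
enqueue(31) -> [31]
dequeue()->31, []
enqueue(39) -> [39]
dequeue()->39, []

Final queue: []


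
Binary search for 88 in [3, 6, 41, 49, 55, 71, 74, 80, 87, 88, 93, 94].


Step 1: lo=0, hi=11, mid=5, val=71
Step 2: lo=6, hi=11, mid=8, val=87
Step 3: lo=9, hi=11, mid=10, val=93
Step 4: lo=9, hi=9, mid=9, val=88

Found at index 9


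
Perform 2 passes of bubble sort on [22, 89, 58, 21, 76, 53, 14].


Initial: [22, 89, 58, 21, 76, 53, 14]
Pass 1: [22, 58, 21, 76, 53, 14, 89] (5 swaps)
Pass 2: [22, 21, 58, 53, 14, 76, 89] (3 swaps)

After 2 passes: [22, 21, 58, 53, 14, 76, 89]


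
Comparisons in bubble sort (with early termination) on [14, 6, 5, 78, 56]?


Algorithm: bubble sort (with early termination)
Input: [14, 6, 5, 78, 56]
Sorted: [5, 6, 14, 56, 78]

9


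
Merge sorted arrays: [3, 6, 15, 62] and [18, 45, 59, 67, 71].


Take 3 from A
Take 6 from A
Take 15 from A
Take 18 from B
Take 45 from B
Take 59 from B
Take 62 from A

Merged: [3, 6, 15, 18, 45, 59, 62, 67, 71]


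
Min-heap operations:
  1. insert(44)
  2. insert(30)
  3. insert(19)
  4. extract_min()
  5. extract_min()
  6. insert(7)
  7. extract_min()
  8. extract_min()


insert(44) -> [44]
insert(30) -> [30, 44]
insert(19) -> [19, 44, 30]
extract_min()->19, [30, 44]
extract_min()->30, [44]
insert(7) -> [7, 44]
extract_min()->7, [44]
extract_min()->44, []

Final heap: []


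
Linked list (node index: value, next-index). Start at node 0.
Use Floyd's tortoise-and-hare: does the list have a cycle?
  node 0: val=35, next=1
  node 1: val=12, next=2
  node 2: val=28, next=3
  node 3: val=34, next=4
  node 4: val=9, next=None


Floyd's tortoise (slow, +1) and hare (fast, +2):
  init: slow=0, fast=0
  step 1: slow=1, fast=2
  step 2: slow=2, fast=4
  step 3: fast -> None, no cycle

Cycle: no


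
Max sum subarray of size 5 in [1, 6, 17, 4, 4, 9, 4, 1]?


[0:5]: 32
[1:6]: 40
[2:7]: 38
[3:8]: 22

Max: 40 at [1:6]


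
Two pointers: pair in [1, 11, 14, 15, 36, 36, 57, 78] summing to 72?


lo=0(1)+hi=7(78)=79
lo=0(1)+hi=6(57)=58
lo=1(11)+hi=6(57)=68
lo=2(14)+hi=6(57)=71
lo=3(15)+hi=6(57)=72

Yes: 15+57=72


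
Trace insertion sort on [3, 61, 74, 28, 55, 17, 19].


Initial: [3, 61, 74, 28, 55, 17, 19]
Insert 61: [3, 61, 74, 28, 55, 17, 19]
Insert 74: [3, 61, 74, 28, 55, 17, 19]
Insert 28: [3, 28, 61, 74, 55, 17, 19]
Insert 55: [3, 28, 55, 61, 74, 17, 19]
Insert 17: [3, 17, 28, 55, 61, 74, 19]
Insert 19: [3, 17, 19, 28, 55, 61, 74]

Sorted: [3, 17, 19, 28, 55, 61, 74]


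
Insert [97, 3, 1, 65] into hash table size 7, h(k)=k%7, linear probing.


Insert 97: h=6 -> slot 6
Insert 3: h=3 -> slot 3
Insert 1: h=1 -> slot 1
Insert 65: h=2 -> slot 2

Table: [None, 1, 65, 3, None, None, 97]


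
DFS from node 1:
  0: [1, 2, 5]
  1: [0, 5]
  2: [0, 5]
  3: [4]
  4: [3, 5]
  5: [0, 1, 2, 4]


Visit 1, push [5, 0]
Visit 0, push [5, 2]
Visit 2, push [5]
Visit 5, push [4]
Visit 4, push [3]
Visit 3, push []

DFS order: [1, 0, 2, 5, 4, 3]


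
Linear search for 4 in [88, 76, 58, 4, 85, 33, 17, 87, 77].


i=0: 88!=4
i=1: 76!=4
i=2: 58!=4
i=3: 4==4 found!

Found at 3, 4 comps


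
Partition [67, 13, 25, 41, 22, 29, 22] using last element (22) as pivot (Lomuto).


Pivot: 22
  13 <= 22: swap -> [13, 67, 25, 41, 22, 29, 22]
  22 <= 22: swap -> [13, 22, 25, 41, 67, 29, 22]
Place pivot at 2: [13, 22, 22, 41, 67, 29, 25]

Partitioned: [13, 22, 22, 41, 67, 29, 25]


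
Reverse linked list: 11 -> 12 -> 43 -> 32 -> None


Step 1: curr=11, set curr.next=prev(None) | reversed so far: 11
Step 2: curr=12, set curr.next=prev(11) | reversed so far: 12 -> 11
Step 3: curr=43, set curr.next=prev(12) | reversed so far: 43 -> 12 -> 11
Step 4: curr=32, set curr.next=prev(43) | reversed so far: 32 -> 43 -> 12 -> 11

32 -> 43 -> 12 -> 11 -> None


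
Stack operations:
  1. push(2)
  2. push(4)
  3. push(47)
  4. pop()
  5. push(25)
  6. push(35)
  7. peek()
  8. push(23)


push(2) -> [2]
push(4) -> [2, 4]
push(47) -> [2, 4, 47]
pop()->47, [2, 4]
push(25) -> [2, 4, 25]
push(35) -> [2, 4, 25, 35]
peek()->35
push(23) -> [2, 4, 25, 35, 23]

Final stack: [2, 4, 25, 35, 23]
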